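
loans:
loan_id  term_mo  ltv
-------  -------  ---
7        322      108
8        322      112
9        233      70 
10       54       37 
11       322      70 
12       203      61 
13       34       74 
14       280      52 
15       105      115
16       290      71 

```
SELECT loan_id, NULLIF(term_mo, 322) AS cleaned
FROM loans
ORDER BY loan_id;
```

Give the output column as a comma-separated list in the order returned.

loan_id=7: term_mo=322 vs 322: equal → NULL
loan_id=8: term_mo=322 vs 322: equal → NULL
loan_id=9: term_mo=233 vs 322: differ → 233
loan_id=10: term_mo=54 vs 322: differ → 54
loan_id=11: term_mo=322 vs 322: equal → NULL
loan_id=12: term_mo=203 vs 322: differ → 203
loan_id=13: term_mo=34 vs 322: differ → 34
loan_id=14: term_mo=280 vs 322: differ → 280
loan_id=15: term_mo=105 vs 322: differ → 105
loan_id=16: term_mo=290 vs 322: differ → 290

NULL, NULL, 233, 54, NULL, 203, 34, 280, 105, 290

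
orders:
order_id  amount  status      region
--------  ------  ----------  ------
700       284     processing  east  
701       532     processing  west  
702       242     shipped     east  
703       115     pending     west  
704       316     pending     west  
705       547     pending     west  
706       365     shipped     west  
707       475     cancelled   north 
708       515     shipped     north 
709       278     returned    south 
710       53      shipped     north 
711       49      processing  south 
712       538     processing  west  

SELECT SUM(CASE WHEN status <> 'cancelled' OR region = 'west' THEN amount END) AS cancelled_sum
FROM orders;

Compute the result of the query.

order_id=700: ✓ → 284
order_id=701: ✓ → 532
order_id=702: ✓ → 242
order_id=703: ✓ → 115
order_id=704: ✓ → 316
order_id=705: ✓ → 547
order_id=706: ✓ → 365
order_id=707: ✗
order_id=708: ✓ → 515
order_id=709: ✓ → 278
order_id=710: ✓ → 53
order_id=711: ✓ → 49
order_id=712: ✓ → 538
cancelled_sum = 284 + 532 + 242 + 115 + 316 + 547 + 365 + 515 + 278 + 53 + 49 + 538 = 3834

3834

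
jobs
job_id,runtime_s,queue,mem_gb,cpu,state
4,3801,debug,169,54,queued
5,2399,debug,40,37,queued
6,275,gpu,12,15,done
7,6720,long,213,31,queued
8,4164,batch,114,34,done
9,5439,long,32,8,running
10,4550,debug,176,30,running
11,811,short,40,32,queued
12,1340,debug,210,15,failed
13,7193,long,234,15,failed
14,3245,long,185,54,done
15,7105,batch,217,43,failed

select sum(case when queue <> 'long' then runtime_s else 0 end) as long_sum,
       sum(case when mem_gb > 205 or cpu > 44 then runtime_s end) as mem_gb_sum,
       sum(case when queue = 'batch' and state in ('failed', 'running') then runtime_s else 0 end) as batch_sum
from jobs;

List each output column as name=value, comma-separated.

[long_sum: queue <> 'long']
job_id=4: ✓ → 3801
job_id=5: ✓ → 2399
job_id=6: ✓ → 275
job_id=7: ✗
job_id=8: ✓ → 4164
job_id=9: ✗
job_id=10: ✓ → 4550
job_id=11: ✓ → 811
job_id=12: ✓ → 1340
job_id=13: ✗
job_id=14: ✗
job_id=15: ✓ → 7105
long_sum = 3801 + 2399 + 275 + 4164 + 4550 + 811 + 1340 + 7105 = 24445
—
[mem_gb_sum: mem_gb > 205 or cpu > 44]
job_id=4: ✓ → 3801
job_id=5: ✗
job_id=6: ✗
job_id=7: ✓ → 6720
job_id=8: ✗
job_id=9: ✗
job_id=10: ✗
job_id=11: ✗
job_id=12: ✓ → 1340
job_id=13: ✓ → 7193
job_id=14: ✓ → 3245
job_id=15: ✓ → 7105
mem_gb_sum = 3801 + 6720 + 1340 + 7193 + 3245 + 7105 = 29404
—
[batch_sum: queue = 'batch' and state in ('failed', 'running')]
job_id=4: ✗
job_id=5: ✗
job_id=6: ✗
job_id=7: ✗
job_id=8: ✗
job_id=9: ✗
job_id=10: ✗
job_id=11: ✗
job_id=12: ✗
job_id=13: ✗
job_id=14: ✗
job_id=15: ✓ → 7105
batch_sum = 7105

long_sum=24445, mem_gb_sum=29404, batch_sum=7105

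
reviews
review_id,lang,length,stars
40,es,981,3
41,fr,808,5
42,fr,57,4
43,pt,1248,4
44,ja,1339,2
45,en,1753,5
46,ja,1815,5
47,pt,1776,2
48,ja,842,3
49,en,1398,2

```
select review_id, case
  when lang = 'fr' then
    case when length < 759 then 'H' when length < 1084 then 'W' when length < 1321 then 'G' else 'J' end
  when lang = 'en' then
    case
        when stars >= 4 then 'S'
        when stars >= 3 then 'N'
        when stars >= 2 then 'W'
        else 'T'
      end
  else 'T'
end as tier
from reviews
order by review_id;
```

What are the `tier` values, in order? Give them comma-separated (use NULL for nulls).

review_id=40: lang='es' → outer ELSE → T
review_id=41: lang='fr' → inner[length < 1084] → W
review_id=42: lang='fr' → inner[length < 759] → H
review_id=43: lang='pt' → outer ELSE → T
review_id=44: lang='ja' → outer ELSE → T
review_id=45: lang='en' → inner[stars >= 4] → S
review_id=46: lang='ja' → outer ELSE → T
review_id=47: lang='pt' → outer ELSE → T
review_id=48: lang='ja' → outer ELSE → T
review_id=49: lang='en' → inner[stars >= 2] → W

T, W, H, T, T, S, T, T, T, W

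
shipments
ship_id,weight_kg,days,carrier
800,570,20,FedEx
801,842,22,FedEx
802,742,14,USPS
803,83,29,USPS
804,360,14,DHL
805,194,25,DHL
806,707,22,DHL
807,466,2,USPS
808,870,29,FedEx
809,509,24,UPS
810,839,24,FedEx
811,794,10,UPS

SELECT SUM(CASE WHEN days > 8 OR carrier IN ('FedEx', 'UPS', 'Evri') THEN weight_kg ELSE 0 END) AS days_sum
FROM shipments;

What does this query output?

ship_id=800: ✓ → 570
ship_id=801: ✓ → 842
ship_id=802: ✓ → 742
ship_id=803: ✓ → 83
ship_id=804: ✓ → 360
ship_id=805: ✓ → 194
ship_id=806: ✓ → 707
ship_id=807: ✗
ship_id=808: ✓ → 870
ship_id=809: ✓ → 509
ship_id=810: ✓ → 839
ship_id=811: ✓ → 794
days_sum = 570 + 842 + 742 + 83 + 360 + 194 + 707 + 870 + 509 + 839 + 794 = 6510

6510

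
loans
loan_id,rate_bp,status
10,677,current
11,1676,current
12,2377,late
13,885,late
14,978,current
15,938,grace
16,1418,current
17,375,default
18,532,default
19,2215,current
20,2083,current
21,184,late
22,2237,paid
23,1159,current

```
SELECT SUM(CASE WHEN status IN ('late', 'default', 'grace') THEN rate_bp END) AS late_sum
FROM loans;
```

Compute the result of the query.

5291

loan_id=10: ✗
loan_id=11: ✗
loan_id=12: ✓ → 2377
loan_id=13: ✓ → 885
loan_id=14: ✗
loan_id=15: ✓ → 938
loan_id=16: ✗
loan_id=17: ✓ → 375
loan_id=18: ✓ → 532
loan_id=19: ✗
loan_id=20: ✗
loan_id=21: ✓ → 184
loan_id=22: ✗
loan_id=23: ✗
late_sum = 2377 + 885 + 938 + 375 + 532 + 184 = 5291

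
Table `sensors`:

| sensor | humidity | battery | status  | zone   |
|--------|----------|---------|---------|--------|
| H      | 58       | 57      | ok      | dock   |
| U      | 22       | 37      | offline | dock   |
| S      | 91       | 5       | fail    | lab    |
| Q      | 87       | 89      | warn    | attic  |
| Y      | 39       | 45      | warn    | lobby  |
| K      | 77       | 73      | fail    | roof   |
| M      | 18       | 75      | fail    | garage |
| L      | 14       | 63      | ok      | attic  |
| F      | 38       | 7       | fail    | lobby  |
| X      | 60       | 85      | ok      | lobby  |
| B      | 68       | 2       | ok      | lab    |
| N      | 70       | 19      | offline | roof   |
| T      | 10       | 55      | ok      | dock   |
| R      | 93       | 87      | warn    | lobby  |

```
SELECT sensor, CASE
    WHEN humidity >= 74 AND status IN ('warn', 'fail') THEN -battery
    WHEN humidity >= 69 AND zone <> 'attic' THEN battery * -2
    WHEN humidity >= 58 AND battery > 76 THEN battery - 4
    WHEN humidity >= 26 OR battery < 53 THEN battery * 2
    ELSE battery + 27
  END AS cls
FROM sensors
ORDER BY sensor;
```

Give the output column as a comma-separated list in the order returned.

4, 14, 114, -73, 90, 102, -38, -89, -87, -5, 82, 74, 81, 90

sensor=B: humidity >= 26 OR battery < 53 → 4
sensor=F: humidity >= 26 OR battery < 53 → 14
sensor=H: humidity >= 26 OR battery < 53 → 114
sensor=K: humidity >= 74 AND status IN ('warn', 'fail') → -73
sensor=L: ELSE → 90
sensor=M: ELSE → 102
sensor=N: humidity >= 69 AND zone <> 'attic' → -38
sensor=Q: humidity >= 74 AND status IN ('warn', 'fail') → -89
sensor=R: humidity >= 74 AND status IN ('warn', 'fail') → -87
sensor=S: humidity >= 74 AND status IN ('warn', 'fail') → -5
sensor=T: ELSE → 82
sensor=U: humidity >= 26 OR battery < 53 → 74
sensor=X: humidity >= 58 AND battery > 76 → 81
sensor=Y: humidity >= 26 OR battery < 53 → 90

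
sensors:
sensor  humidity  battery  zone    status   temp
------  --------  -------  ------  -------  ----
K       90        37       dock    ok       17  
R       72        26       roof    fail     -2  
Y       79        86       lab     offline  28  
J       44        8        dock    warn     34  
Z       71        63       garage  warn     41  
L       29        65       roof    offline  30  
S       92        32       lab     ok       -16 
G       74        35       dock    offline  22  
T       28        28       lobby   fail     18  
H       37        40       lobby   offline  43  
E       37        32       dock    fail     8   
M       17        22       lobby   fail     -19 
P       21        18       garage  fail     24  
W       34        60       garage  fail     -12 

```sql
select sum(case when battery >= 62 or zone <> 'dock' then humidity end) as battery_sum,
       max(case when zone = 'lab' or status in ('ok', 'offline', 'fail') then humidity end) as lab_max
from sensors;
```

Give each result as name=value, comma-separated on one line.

battery_sum=480, lab_max=92

[battery_sum: battery >= 62 or zone <> 'dock']
sensor=K: ✗
sensor=R: ✓ → 72
sensor=Y: ✓ → 79
sensor=J: ✗
sensor=Z: ✓ → 71
sensor=L: ✓ → 29
sensor=S: ✓ → 92
sensor=G: ✗
sensor=T: ✓ → 28
sensor=H: ✓ → 37
sensor=E: ✗
sensor=M: ✓ → 17
sensor=P: ✓ → 21
sensor=W: ✓ → 34
battery_sum = 72 + 79 + 71 + 29 + 92 + 28 + 37 + 17 + 21 + 34 = 480
—
[lab_max: zone = 'lab' or status in ('ok', 'offline', 'fail')]
sensor=K: ✓ → 90
sensor=R: ✓ → 72
sensor=Y: ✓ → 79
sensor=J: ✗
sensor=Z: ✗
sensor=L: ✓ → 29
sensor=S: ✓ → 92
sensor=G: ✓ → 74
sensor=T: ✓ → 28
sensor=H: ✓ → 37
sensor=E: ✓ → 37
sensor=M: ✓ → 17
sensor=P: ✓ → 21
sensor=W: ✓ → 34
lab_max = MAX(90, 72, 79, 29, 92, 74, 28, 37, 37, 17, 21, 34) = 92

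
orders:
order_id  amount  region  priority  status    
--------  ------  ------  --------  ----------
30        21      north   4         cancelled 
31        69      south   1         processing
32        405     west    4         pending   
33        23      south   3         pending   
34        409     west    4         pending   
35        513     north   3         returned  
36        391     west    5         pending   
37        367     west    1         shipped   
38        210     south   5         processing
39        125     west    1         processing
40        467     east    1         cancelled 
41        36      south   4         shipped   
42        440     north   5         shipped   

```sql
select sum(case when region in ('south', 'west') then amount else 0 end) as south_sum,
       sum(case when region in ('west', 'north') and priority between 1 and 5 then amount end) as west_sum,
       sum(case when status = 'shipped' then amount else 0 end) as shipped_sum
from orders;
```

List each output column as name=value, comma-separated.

[south_sum: region in ('south', 'west')]
order_id=30: ✗
order_id=31: ✓ → 69
order_id=32: ✓ → 405
order_id=33: ✓ → 23
order_id=34: ✓ → 409
order_id=35: ✗
order_id=36: ✓ → 391
order_id=37: ✓ → 367
order_id=38: ✓ → 210
order_id=39: ✓ → 125
order_id=40: ✗
order_id=41: ✓ → 36
order_id=42: ✗
south_sum = 69 + 405 + 23 + 409 + 391 + 367 + 210 + 125 + 36 = 2035
—
[west_sum: region in ('west', 'north') and priority between 1 and 5]
order_id=30: ✓ → 21
order_id=31: ✗
order_id=32: ✓ → 405
order_id=33: ✗
order_id=34: ✓ → 409
order_id=35: ✓ → 513
order_id=36: ✓ → 391
order_id=37: ✓ → 367
order_id=38: ✗
order_id=39: ✓ → 125
order_id=40: ✗
order_id=41: ✗
order_id=42: ✓ → 440
west_sum = 21 + 405 + 409 + 513 + 391 + 367 + 125 + 440 = 2671
—
[shipped_sum: status = 'shipped']
order_id=30: ✗
order_id=31: ✗
order_id=32: ✗
order_id=33: ✗
order_id=34: ✗
order_id=35: ✗
order_id=36: ✗
order_id=37: ✓ → 367
order_id=38: ✗
order_id=39: ✗
order_id=40: ✗
order_id=41: ✓ → 36
order_id=42: ✓ → 440
shipped_sum = 367 + 36 + 440 = 843

south_sum=2035, west_sum=2671, shipped_sum=843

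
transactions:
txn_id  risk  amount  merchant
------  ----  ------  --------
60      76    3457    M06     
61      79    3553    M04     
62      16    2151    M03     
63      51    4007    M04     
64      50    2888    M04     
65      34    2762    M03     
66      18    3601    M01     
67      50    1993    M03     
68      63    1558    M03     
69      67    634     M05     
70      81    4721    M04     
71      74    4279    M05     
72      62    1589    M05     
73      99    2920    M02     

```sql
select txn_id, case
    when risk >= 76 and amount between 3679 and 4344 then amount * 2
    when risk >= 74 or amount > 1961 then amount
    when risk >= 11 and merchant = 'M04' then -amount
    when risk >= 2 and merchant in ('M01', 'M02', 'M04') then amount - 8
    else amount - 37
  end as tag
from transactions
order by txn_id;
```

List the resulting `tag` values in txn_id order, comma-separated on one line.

3457, 3553, 2151, 4007, 2888, 2762, 3601, 1993, 1521, 597, 4721, 4279, 1552, 2920

txn_id=60: risk >= 74 or amount > 1961 → 3457
txn_id=61: risk >= 74 or amount > 1961 → 3553
txn_id=62: risk >= 74 or amount > 1961 → 2151
txn_id=63: risk >= 74 or amount > 1961 → 4007
txn_id=64: risk >= 74 or amount > 1961 → 2888
txn_id=65: risk >= 74 or amount > 1961 → 2762
txn_id=66: risk >= 74 or amount > 1961 → 3601
txn_id=67: risk >= 74 or amount > 1961 → 1993
txn_id=68: ELSE → 1521
txn_id=69: ELSE → 597
txn_id=70: risk >= 74 or amount > 1961 → 4721
txn_id=71: risk >= 74 or amount > 1961 → 4279
txn_id=72: ELSE → 1552
txn_id=73: risk >= 74 or amount > 1961 → 2920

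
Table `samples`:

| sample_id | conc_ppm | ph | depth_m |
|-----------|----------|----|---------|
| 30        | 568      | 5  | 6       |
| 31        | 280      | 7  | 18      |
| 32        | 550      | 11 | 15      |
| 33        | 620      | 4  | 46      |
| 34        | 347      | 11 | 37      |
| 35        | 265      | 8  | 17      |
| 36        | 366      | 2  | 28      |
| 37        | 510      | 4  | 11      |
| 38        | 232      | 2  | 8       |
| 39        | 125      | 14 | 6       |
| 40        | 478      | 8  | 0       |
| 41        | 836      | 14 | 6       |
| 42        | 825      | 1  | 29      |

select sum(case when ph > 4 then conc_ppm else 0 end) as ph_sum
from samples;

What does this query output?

sample_id=30: ✓ → 568
sample_id=31: ✓ → 280
sample_id=32: ✓ → 550
sample_id=33: ✗
sample_id=34: ✓ → 347
sample_id=35: ✓ → 265
sample_id=36: ✗
sample_id=37: ✗
sample_id=38: ✗
sample_id=39: ✓ → 125
sample_id=40: ✓ → 478
sample_id=41: ✓ → 836
sample_id=42: ✗
ph_sum = 568 + 280 + 550 + 347 + 265 + 125 + 478 + 836 = 3449

3449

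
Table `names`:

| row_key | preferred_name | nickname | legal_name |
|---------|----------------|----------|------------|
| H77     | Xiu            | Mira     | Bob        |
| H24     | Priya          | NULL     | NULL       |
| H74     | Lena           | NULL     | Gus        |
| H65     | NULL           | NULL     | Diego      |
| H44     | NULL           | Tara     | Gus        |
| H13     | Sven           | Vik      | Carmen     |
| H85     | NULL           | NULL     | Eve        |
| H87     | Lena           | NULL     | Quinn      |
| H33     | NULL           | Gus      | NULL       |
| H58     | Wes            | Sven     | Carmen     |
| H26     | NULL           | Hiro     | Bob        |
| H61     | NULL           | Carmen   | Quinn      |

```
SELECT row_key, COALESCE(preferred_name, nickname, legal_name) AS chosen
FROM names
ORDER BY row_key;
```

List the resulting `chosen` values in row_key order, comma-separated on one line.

row_key=H13: preferred_name=Sven → Sven
row_key=H24: preferred_name=Priya → Priya
row_key=H26: preferred_name=NULL, nickname=Hiro → Hiro
row_key=H33: preferred_name=NULL, nickname=Gus → Gus
row_key=H44: preferred_name=NULL, nickname=Tara → Tara
row_key=H58: preferred_name=Wes → Wes
row_key=H61: preferred_name=NULL, nickname=Carmen → Carmen
row_key=H65: preferred_name=NULL, nickname=NULL, legal_name=Diego → Diego
row_key=H74: preferred_name=Lena → Lena
row_key=H77: preferred_name=Xiu → Xiu
row_key=H85: preferred_name=NULL, nickname=NULL, legal_name=Eve → Eve
row_key=H87: preferred_name=Lena → Lena

Sven, Priya, Hiro, Gus, Tara, Wes, Carmen, Diego, Lena, Xiu, Eve, Lena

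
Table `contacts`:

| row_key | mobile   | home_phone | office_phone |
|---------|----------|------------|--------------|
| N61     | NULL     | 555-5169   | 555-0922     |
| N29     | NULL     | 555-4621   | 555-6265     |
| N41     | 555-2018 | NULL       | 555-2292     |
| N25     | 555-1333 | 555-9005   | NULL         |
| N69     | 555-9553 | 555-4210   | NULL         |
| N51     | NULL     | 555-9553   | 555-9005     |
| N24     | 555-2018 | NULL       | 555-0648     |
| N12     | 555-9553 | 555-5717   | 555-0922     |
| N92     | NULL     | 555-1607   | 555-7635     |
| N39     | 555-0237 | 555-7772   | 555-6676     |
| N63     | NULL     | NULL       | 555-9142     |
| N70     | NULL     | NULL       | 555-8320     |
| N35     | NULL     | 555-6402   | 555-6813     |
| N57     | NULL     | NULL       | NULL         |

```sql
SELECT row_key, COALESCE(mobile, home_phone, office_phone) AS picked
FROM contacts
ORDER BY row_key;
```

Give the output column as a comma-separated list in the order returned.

555-9553, 555-2018, 555-1333, 555-4621, 555-6402, 555-0237, 555-2018, 555-9553, NULL, 555-5169, 555-9142, 555-9553, 555-8320, 555-1607

row_key=N12: mobile=555-9553 → 555-9553
row_key=N24: mobile=555-2018 → 555-2018
row_key=N25: mobile=555-1333 → 555-1333
row_key=N29: mobile=NULL, home_phone=555-4621 → 555-4621
row_key=N35: mobile=NULL, home_phone=555-6402 → 555-6402
row_key=N39: mobile=555-0237 → 555-0237
row_key=N41: mobile=555-2018 → 555-2018
row_key=N51: mobile=NULL, home_phone=555-9553 → 555-9553
row_key=N57: mobile=NULL, home_phone=NULL, office_phone=NULL (all NULL) → NULL
row_key=N61: mobile=NULL, home_phone=555-5169 → 555-5169
row_key=N63: mobile=NULL, home_phone=NULL, office_phone=555-9142 → 555-9142
row_key=N69: mobile=555-9553 → 555-9553
row_key=N70: mobile=NULL, home_phone=NULL, office_phone=555-8320 → 555-8320
row_key=N92: mobile=NULL, home_phone=555-1607 → 555-1607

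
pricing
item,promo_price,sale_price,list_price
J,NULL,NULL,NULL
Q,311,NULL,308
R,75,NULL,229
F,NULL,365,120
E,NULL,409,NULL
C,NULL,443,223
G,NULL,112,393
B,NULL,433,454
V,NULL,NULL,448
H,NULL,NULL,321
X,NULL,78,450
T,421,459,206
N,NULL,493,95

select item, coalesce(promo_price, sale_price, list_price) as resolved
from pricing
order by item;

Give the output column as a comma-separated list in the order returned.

item=B: promo_price=NULL, sale_price=433 → 433
item=C: promo_price=NULL, sale_price=443 → 443
item=E: promo_price=NULL, sale_price=409 → 409
item=F: promo_price=NULL, sale_price=365 → 365
item=G: promo_price=NULL, sale_price=112 → 112
item=H: promo_price=NULL, sale_price=NULL, list_price=321 → 321
item=J: promo_price=NULL, sale_price=NULL, list_price=NULL (all NULL) → NULL
item=N: promo_price=NULL, sale_price=493 → 493
item=Q: promo_price=311 → 311
item=R: promo_price=75 → 75
item=T: promo_price=421 → 421
item=V: promo_price=NULL, sale_price=NULL, list_price=448 → 448
item=X: promo_price=NULL, sale_price=78 → 78

433, 443, 409, 365, 112, 321, NULL, 493, 311, 75, 421, 448, 78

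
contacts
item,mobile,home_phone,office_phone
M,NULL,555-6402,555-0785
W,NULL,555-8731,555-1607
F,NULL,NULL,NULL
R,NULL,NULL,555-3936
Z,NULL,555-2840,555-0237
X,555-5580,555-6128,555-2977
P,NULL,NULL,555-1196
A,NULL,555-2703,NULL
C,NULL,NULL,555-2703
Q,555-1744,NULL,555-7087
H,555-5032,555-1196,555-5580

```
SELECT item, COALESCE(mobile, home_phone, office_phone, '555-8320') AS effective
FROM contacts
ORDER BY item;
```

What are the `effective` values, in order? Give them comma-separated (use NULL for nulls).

item=A: mobile=NULL, home_phone=555-2703 → 555-2703
item=C: mobile=NULL, home_phone=NULL, office_phone=555-2703 → 555-2703
item=F: mobile=NULL, home_phone=NULL, office_phone=NULL, → literal 555-8320 → 555-8320
item=H: mobile=555-5032 → 555-5032
item=M: mobile=NULL, home_phone=555-6402 → 555-6402
item=P: mobile=NULL, home_phone=NULL, office_phone=555-1196 → 555-1196
item=Q: mobile=555-1744 → 555-1744
item=R: mobile=NULL, home_phone=NULL, office_phone=555-3936 → 555-3936
item=W: mobile=NULL, home_phone=555-8731 → 555-8731
item=X: mobile=555-5580 → 555-5580
item=Z: mobile=NULL, home_phone=555-2840 → 555-2840

555-2703, 555-2703, 555-8320, 555-5032, 555-6402, 555-1196, 555-1744, 555-3936, 555-8731, 555-5580, 555-2840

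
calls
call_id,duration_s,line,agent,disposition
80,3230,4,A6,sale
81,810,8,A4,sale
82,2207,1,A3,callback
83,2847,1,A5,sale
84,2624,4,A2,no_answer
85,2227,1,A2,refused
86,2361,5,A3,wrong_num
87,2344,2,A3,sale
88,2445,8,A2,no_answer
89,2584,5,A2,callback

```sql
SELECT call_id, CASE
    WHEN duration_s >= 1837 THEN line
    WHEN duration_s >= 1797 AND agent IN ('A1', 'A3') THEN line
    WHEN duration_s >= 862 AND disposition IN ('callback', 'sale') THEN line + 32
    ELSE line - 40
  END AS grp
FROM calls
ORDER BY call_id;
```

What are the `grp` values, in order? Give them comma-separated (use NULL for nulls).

4, -32, 1, 1, 4, 1, 5, 2, 8, 5

call_id=80: duration_s >= 1837 → 4
call_id=81: ELSE → -32
call_id=82: duration_s >= 1837 → 1
call_id=83: duration_s >= 1837 → 1
call_id=84: duration_s >= 1837 → 4
call_id=85: duration_s >= 1837 → 1
call_id=86: duration_s >= 1837 → 5
call_id=87: duration_s >= 1837 → 2
call_id=88: duration_s >= 1837 → 8
call_id=89: duration_s >= 1837 → 5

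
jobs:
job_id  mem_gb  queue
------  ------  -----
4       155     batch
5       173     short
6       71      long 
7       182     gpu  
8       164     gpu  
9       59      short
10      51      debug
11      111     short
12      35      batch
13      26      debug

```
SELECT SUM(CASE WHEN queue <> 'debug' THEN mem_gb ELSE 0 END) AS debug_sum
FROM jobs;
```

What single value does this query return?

950

job_id=4: ✓ → 155
job_id=5: ✓ → 173
job_id=6: ✓ → 71
job_id=7: ✓ → 182
job_id=8: ✓ → 164
job_id=9: ✓ → 59
job_id=10: ✗
job_id=11: ✓ → 111
job_id=12: ✓ → 35
job_id=13: ✗
debug_sum = 155 + 173 + 71 + 182 + 164 + 59 + 111 + 35 = 950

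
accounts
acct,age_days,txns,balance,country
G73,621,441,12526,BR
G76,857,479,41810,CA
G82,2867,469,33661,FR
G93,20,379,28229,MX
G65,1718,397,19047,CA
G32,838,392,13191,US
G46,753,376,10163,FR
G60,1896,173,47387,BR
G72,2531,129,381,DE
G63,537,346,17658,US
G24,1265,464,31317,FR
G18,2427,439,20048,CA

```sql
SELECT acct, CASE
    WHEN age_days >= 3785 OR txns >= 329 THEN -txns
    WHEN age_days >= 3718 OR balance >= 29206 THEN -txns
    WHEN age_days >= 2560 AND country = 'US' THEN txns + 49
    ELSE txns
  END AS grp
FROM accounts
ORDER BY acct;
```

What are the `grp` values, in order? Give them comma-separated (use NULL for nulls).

acct=G18: age_days >= 3785 OR txns >= 329 → -439
acct=G24: age_days >= 3785 OR txns >= 329 → -464
acct=G32: age_days >= 3785 OR txns >= 329 → -392
acct=G46: age_days >= 3785 OR txns >= 329 → -376
acct=G60: age_days >= 3718 OR balance >= 29206 → -173
acct=G63: age_days >= 3785 OR txns >= 329 → -346
acct=G65: age_days >= 3785 OR txns >= 329 → -397
acct=G72: ELSE → 129
acct=G73: age_days >= 3785 OR txns >= 329 → -441
acct=G76: age_days >= 3785 OR txns >= 329 → -479
acct=G82: age_days >= 3785 OR txns >= 329 → -469
acct=G93: age_days >= 3785 OR txns >= 329 → -379

-439, -464, -392, -376, -173, -346, -397, 129, -441, -479, -469, -379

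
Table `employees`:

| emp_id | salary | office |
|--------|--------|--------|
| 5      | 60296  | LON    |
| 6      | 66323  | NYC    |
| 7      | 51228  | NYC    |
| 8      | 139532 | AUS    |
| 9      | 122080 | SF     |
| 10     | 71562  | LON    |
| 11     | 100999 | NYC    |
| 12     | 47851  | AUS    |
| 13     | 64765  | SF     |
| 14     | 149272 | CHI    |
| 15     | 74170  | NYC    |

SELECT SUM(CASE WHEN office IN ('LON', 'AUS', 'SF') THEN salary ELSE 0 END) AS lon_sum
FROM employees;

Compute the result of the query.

emp_id=5: ✓ → 60296
emp_id=6: ✗
emp_id=7: ✗
emp_id=8: ✓ → 139532
emp_id=9: ✓ → 122080
emp_id=10: ✓ → 71562
emp_id=11: ✗
emp_id=12: ✓ → 47851
emp_id=13: ✓ → 64765
emp_id=14: ✗
emp_id=15: ✗
lon_sum = 60296 + 139532 + 122080 + 71562 + 47851 + 64765 = 506086

506086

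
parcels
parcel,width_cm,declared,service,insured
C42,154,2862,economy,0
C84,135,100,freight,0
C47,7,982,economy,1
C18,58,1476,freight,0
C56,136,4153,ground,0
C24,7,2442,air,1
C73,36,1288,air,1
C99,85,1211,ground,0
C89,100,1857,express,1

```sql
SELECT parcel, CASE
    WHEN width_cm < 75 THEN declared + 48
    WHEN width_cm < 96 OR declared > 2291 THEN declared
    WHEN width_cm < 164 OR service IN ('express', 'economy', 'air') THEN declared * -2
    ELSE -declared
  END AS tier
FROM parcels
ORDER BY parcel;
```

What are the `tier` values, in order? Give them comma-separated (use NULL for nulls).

1524, 2490, 2862, 1030, 4153, 1336, -200, -3714, 1211

parcel=C18: width_cm < 75 → 1524
parcel=C24: width_cm < 75 → 2490
parcel=C42: width_cm < 96 OR declared > 2291 → 2862
parcel=C47: width_cm < 75 → 1030
parcel=C56: width_cm < 96 OR declared > 2291 → 4153
parcel=C73: width_cm < 75 → 1336
parcel=C84: width_cm < 164 OR service IN ('express', 'economy', 'air') → -200
parcel=C89: width_cm < 164 OR service IN ('express', 'economy', 'air') → -3714
parcel=C99: width_cm < 96 OR declared > 2291 → 1211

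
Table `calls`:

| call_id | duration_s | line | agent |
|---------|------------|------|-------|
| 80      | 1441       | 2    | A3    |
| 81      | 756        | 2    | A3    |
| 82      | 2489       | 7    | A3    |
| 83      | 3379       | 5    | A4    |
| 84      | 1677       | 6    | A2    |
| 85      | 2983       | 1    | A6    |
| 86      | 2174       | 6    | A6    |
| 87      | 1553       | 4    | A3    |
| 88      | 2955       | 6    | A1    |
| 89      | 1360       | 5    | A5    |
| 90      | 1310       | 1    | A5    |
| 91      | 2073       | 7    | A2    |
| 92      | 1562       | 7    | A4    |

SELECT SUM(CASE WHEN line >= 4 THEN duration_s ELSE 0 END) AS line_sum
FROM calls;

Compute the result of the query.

call_id=80: ✗
call_id=81: ✗
call_id=82: ✓ → 2489
call_id=83: ✓ → 3379
call_id=84: ✓ → 1677
call_id=85: ✗
call_id=86: ✓ → 2174
call_id=87: ✓ → 1553
call_id=88: ✓ → 2955
call_id=89: ✓ → 1360
call_id=90: ✗
call_id=91: ✓ → 2073
call_id=92: ✓ → 1562
line_sum = 2489 + 3379 + 1677 + 2174 + 1553 + 2955 + 1360 + 2073 + 1562 = 19222

19222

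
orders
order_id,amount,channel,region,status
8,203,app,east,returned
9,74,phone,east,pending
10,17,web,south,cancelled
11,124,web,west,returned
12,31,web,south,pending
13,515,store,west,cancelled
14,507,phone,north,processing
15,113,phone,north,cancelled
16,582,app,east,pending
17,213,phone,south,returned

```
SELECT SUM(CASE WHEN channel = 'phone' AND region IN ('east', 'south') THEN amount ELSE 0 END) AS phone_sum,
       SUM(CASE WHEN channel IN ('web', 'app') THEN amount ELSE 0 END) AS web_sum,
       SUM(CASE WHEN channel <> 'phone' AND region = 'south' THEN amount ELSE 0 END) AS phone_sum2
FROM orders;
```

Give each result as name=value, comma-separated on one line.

phone_sum=287, web_sum=957, phone_sum2=48

[phone_sum: channel = 'phone' AND region IN ('east', 'south')]
order_id=8: ✗
order_id=9: ✓ → 74
order_id=10: ✗
order_id=11: ✗
order_id=12: ✗
order_id=13: ✗
order_id=14: ✗
order_id=15: ✗
order_id=16: ✗
order_id=17: ✓ → 213
phone_sum = 74 + 213 = 287
—
[web_sum: channel IN ('web', 'app')]
order_id=8: ✓ → 203
order_id=9: ✗
order_id=10: ✓ → 17
order_id=11: ✓ → 124
order_id=12: ✓ → 31
order_id=13: ✗
order_id=14: ✗
order_id=15: ✗
order_id=16: ✓ → 582
order_id=17: ✗
web_sum = 203 + 17 + 124 + 31 + 582 = 957
—
[phone_sum2: channel <> 'phone' AND region = 'south']
order_id=8: ✗
order_id=9: ✗
order_id=10: ✓ → 17
order_id=11: ✗
order_id=12: ✓ → 31
order_id=13: ✗
order_id=14: ✗
order_id=15: ✗
order_id=16: ✗
order_id=17: ✗
phone_sum2 = 17 + 31 = 48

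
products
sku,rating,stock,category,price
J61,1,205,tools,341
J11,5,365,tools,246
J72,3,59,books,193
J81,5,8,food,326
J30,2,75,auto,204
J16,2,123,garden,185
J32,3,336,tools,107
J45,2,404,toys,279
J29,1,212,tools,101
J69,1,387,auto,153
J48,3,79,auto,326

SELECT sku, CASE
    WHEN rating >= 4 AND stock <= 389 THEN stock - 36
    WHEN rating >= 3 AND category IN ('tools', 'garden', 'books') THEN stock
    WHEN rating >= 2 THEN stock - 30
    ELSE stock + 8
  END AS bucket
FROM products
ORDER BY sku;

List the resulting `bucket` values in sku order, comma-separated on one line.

sku=J11: rating >= 4 AND stock <= 389 → 329
sku=J16: rating >= 2 → 93
sku=J29: ELSE → 220
sku=J30: rating >= 2 → 45
sku=J32: rating >= 3 AND category IN ('tools', 'garden', 'books') → 336
sku=J45: rating >= 2 → 374
sku=J48: rating >= 2 → 49
sku=J61: ELSE → 213
sku=J69: ELSE → 395
sku=J72: rating >= 3 AND category IN ('tools', 'garden', 'books') → 59
sku=J81: rating >= 4 AND stock <= 389 → -28

329, 93, 220, 45, 336, 374, 49, 213, 395, 59, -28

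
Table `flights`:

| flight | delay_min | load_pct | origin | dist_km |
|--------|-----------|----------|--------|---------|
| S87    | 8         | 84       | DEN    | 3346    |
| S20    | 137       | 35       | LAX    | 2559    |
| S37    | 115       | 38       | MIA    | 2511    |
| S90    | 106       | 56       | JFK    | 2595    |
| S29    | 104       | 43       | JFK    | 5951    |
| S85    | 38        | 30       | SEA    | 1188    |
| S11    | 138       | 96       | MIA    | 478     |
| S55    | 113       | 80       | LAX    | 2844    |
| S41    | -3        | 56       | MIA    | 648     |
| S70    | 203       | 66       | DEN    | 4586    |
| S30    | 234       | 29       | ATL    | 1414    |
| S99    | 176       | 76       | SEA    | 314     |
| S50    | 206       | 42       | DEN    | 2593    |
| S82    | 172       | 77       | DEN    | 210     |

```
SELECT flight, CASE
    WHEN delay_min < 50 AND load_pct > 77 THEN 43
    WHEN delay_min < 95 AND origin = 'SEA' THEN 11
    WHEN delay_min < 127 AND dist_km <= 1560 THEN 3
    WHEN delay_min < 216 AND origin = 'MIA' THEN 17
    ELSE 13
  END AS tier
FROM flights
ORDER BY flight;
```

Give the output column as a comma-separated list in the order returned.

flight=S11: delay_min < 216 AND origin = 'MIA' → 17
flight=S20: ELSE → 13
flight=S29: ELSE → 13
flight=S30: ELSE → 13
flight=S37: delay_min < 216 AND origin = 'MIA' → 17
flight=S41: delay_min < 127 AND dist_km <= 1560 → 3
flight=S50: ELSE → 13
flight=S55: ELSE → 13
flight=S70: ELSE → 13
flight=S82: ELSE → 13
flight=S85: delay_min < 95 AND origin = 'SEA' → 11
flight=S87: delay_min < 50 AND load_pct > 77 → 43
flight=S90: ELSE → 13
flight=S99: ELSE → 13

17, 13, 13, 13, 17, 3, 13, 13, 13, 13, 11, 43, 13, 13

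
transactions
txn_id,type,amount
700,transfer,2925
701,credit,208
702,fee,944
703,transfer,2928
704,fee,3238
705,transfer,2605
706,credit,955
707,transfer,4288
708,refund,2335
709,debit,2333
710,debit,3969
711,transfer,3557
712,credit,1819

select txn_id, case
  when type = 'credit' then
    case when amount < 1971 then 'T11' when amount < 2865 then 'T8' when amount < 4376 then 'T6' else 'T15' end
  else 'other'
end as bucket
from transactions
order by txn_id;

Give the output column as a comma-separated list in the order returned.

other, T11, other, other, other, other, T11, other, other, other, other, other, T11

txn_id=700: type='transfer' → outer ELSE → other
txn_id=701: type='credit' → inner[amount < 1971] → T11
txn_id=702: type='fee' → outer ELSE → other
txn_id=703: type='transfer' → outer ELSE → other
txn_id=704: type='fee' → outer ELSE → other
txn_id=705: type='transfer' → outer ELSE → other
txn_id=706: type='credit' → inner[amount < 1971] → T11
txn_id=707: type='transfer' → outer ELSE → other
txn_id=708: type='refund' → outer ELSE → other
txn_id=709: type='debit' → outer ELSE → other
txn_id=710: type='debit' → outer ELSE → other
txn_id=711: type='transfer' → outer ELSE → other
txn_id=712: type='credit' → inner[amount < 1971] → T11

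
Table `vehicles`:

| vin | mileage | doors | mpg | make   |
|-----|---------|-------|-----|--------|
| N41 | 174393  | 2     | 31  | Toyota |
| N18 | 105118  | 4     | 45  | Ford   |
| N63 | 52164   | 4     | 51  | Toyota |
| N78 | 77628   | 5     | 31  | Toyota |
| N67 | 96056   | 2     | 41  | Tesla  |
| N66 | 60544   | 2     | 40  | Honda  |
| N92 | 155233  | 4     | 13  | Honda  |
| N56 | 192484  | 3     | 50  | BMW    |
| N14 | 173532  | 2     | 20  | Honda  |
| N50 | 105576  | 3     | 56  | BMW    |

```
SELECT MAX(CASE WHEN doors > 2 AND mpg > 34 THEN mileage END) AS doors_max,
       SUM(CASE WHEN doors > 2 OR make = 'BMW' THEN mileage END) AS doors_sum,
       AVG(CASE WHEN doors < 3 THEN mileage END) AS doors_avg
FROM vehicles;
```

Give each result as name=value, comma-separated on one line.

[doors_max: doors > 2 AND mpg > 34]
vin=N41: ✗
vin=N18: ✓ → 105118
vin=N63: ✓ → 52164
vin=N78: ✗
vin=N67: ✗
vin=N66: ✗
vin=N92: ✗
vin=N56: ✓ → 192484
vin=N14: ✗
vin=N50: ✓ → 105576
doors_max = MAX(105118, 52164, 192484, 105576) = 192484
—
[doors_sum: doors > 2 OR make = 'BMW']
vin=N41: ✗
vin=N18: ✓ → 105118
vin=N63: ✓ → 52164
vin=N78: ✓ → 77628
vin=N67: ✗
vin=N66: ✗
vin=N92: ✓ → 155233
vin=N56: ✓ → 192484
vin=N14: ✗
vin=N50: ✓ → 105576
doors_sum = 105118 + 52164 + 77628 + 155233 + 192484 + 105576 = 688203
—
[doors_avg: doors < 3]
vin=N41: ✓ → 174393
vin=N18: ✗
vin=N63: ✗
vin=N78: ✗
vin=N67: ✓ → 96056
vin=N66: ✓ → 60544
vin=N92: ✗
vin=N56: ✗
vin=N14: ✓ → 173532
vin=N50: ✗
doors_avg = (174393 + 96056 + 60544 + 173532) / 4 = 126131.25

doors_max=192484, doors_sum=688203, doors_avg=126131.25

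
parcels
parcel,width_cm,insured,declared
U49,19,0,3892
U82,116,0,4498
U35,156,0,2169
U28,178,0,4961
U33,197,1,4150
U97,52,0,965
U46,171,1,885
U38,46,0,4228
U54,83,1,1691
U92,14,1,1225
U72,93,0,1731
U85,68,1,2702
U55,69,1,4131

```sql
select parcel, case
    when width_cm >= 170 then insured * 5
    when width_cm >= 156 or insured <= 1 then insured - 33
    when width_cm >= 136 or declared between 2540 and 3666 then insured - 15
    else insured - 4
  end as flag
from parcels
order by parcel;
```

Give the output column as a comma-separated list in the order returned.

parcel=U28: width_cm >= 170 → 0
parcel=U33: width_cm >= 170 → 5
parcel=U35: width_cm >= 156 or insured <= 1 → -33
parcel=U38: width_cm >= 156 or insured <= 1 → -33
parcel=U46: width_cm >= 170 → 5
parcel=U49: width_cm >= 156 or insured <= 1 → -33
parcel=U54: width_cm >= 156 or insured <= 1 → -32
parcel=U55: width_cm >= 156 or insured <= 1 → -32
parcel=U72: width_cm >= 156 or insured <= 1 → -33
parcel=U82: width_cm >= 156 or insured <= 1 → -33
parcel=U85: width_cm >= 156 or insured <= 1 → -32
parcel=U92: width_cm >= 156 or insured <= 1 → -32
parcel=U97: width_cm >= 156 or insured <= 1 → -33

0, 5, -33, -33, 5, -33, -32, -32, -33, -33, -32, -32, -33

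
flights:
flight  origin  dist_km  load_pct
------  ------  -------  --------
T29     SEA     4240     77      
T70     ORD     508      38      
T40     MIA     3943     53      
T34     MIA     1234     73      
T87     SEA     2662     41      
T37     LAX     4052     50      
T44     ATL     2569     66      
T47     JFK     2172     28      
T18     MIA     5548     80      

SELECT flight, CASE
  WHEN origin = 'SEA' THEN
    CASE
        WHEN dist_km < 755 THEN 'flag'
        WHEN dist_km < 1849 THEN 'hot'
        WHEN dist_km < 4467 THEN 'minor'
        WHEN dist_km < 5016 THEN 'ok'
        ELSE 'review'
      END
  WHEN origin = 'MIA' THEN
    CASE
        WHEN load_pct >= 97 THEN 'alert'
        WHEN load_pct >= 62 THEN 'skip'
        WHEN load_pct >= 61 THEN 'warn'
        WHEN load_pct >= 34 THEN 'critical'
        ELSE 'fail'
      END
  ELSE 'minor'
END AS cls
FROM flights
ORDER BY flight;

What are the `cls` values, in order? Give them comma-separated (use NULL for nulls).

flight=T18: origin='MIA' → inner[load_pct >= 62] → skip
flight=T29: origin='SEA' → inner[dist_km < 4467] → minor
flight=T34: origin='MIA' → inner[load_pct >= 62] → skip
flight=T37: origin='LAX' → outer ELSE → minor
flight=T40: origin='MIA' → inner[load_pct >= 34] → critical
flight=T44: origin='ATL' → outer ELSE → minor
flight=T47: origin='JFK' → outer ELSE → minor
flight=T70: origin='ORD' → outer ELSE → minor
flight=T87: origin='SEA' → inner[dist_km < 4467] → minor

skip, minor, skip, minor, critical, minor, minor, minor, minor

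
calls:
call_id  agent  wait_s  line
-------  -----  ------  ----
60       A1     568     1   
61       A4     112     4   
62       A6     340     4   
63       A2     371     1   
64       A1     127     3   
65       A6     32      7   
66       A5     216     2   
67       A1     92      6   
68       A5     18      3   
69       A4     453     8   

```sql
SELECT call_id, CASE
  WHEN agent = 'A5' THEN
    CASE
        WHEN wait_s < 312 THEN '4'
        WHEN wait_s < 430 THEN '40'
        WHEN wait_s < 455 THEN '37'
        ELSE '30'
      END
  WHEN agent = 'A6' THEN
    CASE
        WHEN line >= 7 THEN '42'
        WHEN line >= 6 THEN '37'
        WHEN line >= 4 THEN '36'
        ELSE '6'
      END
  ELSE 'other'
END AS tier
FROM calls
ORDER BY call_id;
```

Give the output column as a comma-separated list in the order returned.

call_id=60: agent='A1' → outer ELSE → other
call_id=61: agent='A4' → outer ELSE → other
call_id=62: agent='A6' → inner[line >= 4] → 36
call_id=63: agent='A2' → outer ELSE → other
call_id=64: agent='A1' → outer ELSE → other
call_id=65: agent='A6' → inner[line >= 7] → 42
call_id=66: agent='A5' → inner[wait_s < 312] → 4
call_id=67: agent='A1' → outer ELSE → other
call_id=68: agent='A5' → inner[wait_s < 312] → 4
call_id=69: agent='A4' → outer ELSE → other

other, other, 36, other, other, 42, 4, other, 4, other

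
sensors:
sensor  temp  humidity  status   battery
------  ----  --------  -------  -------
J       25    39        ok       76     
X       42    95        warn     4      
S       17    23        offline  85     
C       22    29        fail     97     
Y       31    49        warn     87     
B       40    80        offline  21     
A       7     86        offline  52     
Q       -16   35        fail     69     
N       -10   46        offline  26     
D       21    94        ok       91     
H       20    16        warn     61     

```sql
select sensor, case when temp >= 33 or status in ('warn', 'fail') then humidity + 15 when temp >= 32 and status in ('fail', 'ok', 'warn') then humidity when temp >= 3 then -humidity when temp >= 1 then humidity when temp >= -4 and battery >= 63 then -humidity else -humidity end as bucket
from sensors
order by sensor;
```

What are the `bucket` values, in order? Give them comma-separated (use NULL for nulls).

-86, 95, 44, -94, 31, -39, -46, 50, -23, 110, 64

sensor=A: temp >= 3 → -86
sensor=B: temp >= 33 or status in ('warn', 'fail') → 95
sensor=C: temp >= 33 or status in ('warn', 'fail') → 44
sensor=D: temp >= 3 → -94
sensor=H: temp >= 33 or status in ('warn', 'fail') → 31
sensor=J: temp >= 3 → -39
sensor=N: ELSE → -46
sensor=Q: temp >= 33 or status in ('warn', 'fail') → 50
sensor=S: temp >= 3 → -23
sensor=X: temp >= 33 or status in ('warn', 'fail') → 110
sensor=Y: temp >= 33 or status in ('warn', 'fail') → 64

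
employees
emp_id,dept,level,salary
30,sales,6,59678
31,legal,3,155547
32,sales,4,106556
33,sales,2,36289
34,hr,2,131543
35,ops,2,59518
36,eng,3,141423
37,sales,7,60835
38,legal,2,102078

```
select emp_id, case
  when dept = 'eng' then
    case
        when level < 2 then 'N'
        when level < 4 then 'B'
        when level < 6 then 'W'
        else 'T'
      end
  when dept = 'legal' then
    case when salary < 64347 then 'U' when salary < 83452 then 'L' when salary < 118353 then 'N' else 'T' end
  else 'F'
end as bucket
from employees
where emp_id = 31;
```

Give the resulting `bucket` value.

emp_id = 31: dept=legal, level=3, salary=155547.
dept='legal' → inner[ELSE] → T

T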